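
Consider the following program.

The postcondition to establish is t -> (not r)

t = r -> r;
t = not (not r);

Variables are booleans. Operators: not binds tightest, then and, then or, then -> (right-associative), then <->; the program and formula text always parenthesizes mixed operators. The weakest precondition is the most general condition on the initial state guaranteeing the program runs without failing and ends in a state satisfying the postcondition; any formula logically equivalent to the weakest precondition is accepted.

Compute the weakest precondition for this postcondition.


Working backward. After the program, t -> (not r) must hold.
Before t := not (not r): r -> (not r)
Before t := r -> r: r -> (not r)
Answer: WP = r -> (not r)


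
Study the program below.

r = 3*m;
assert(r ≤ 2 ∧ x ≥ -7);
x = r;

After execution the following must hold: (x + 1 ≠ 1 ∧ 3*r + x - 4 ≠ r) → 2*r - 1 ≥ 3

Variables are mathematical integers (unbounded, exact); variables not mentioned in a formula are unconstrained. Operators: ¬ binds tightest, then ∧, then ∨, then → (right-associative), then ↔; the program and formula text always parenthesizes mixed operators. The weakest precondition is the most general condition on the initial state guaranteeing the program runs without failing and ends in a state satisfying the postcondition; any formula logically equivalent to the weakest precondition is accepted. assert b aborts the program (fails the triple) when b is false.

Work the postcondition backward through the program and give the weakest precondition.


Working backward. After the program, the postcondition (x + 1 ≠ 1 ∧ 3*r + x - 4 ≠ r) → 2*r - 1 ≥ 3 must hold; in canonical form it is (x ≠ 0 ∧ 2*r + x ≠ 4) → 2*r ≥ 4.
Before x := r: (r ≠ 0 ∧ 3*r ≠ 4) → 2*r ≥ 4
Before assert r ≤ 2 ∧ x ≥ -7: r ≤ 2 ∧ x ≥ -7 ∧ ((r ≠ 0 ∧ 3*r ≠ 4) → 2*r ≥ 4)
Before r := 3*m: 3*m ≤ 2 ∧ x ≥ -7 ∧ ((3*m ≠ 0 ∧ 9*m ≠ 4) → 6*m ≥ 4)
Answer: WP = 3*m ≤ 2 ∧ x ≥ -7 ∧ ((3*m ≠ 0 ∧ 9*m ≠ 4) → 6*m ≥ 4)


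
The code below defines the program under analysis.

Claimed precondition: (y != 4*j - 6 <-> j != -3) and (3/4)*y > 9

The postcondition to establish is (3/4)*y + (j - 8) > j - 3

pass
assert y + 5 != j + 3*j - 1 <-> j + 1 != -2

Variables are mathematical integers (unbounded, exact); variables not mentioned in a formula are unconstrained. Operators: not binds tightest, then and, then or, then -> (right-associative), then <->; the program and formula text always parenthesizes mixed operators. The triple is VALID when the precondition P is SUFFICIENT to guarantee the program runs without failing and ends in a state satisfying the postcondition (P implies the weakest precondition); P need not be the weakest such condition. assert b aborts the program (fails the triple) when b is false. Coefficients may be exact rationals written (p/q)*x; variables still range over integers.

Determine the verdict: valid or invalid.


Working backward. After the program, the postcondition (3/4)*y + (j - 8) > j - 3 must hold; in canonical form it is (3/4)*y > 5.
Before assert y + 5 != j + 3*j - 1 <-> j + 1 != -2: (y != 4*j - 6 <-> j != -3) and (3/4)*y > 5
Before skip: (y != 4*j - 6 <-> j != -3) and (3/4)*y > 5
The weakest precondition is (y != 4*j - 6 <-> j != -3) and (3/4)*y > 5.
Check whether (y != 4*j - 6 <-> j != -3) and (3/4)*y > 9 implies it.
Every state satisfying the precondition satisfies the weakest precondition: the implication holds.
Answer: valid


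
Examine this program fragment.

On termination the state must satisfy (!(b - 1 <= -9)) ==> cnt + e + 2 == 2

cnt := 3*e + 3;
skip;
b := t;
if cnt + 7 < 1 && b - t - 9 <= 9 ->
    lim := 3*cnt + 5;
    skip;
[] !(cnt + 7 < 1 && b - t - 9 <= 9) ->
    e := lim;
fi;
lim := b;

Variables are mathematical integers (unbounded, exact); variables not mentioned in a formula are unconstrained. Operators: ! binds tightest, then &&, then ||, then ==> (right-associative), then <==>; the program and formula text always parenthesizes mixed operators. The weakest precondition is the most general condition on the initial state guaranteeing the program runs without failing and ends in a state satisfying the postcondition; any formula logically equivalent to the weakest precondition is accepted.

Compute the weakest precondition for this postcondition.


Working backward. After the program, the postcondition (!(b - 1 <= -9)) ==> cnt + e + 2 == 2 must hold; in canonical form it is (!(b <= -8)) ==> cnt + e == 0.
Before lim := b: (!(b <= -8)) ==> cnt + e == 0
Then branch requires (!(b <= -8)) ==> cnt + e == 0; else branch requires (!(b <= -8)) ==> cnt + lim == 0.
Before the if: ((cnt < -6 && b <= t + 18) ==> ((!(b <= -8)) ==> cnt + e == 0)) && ((!(cnt < -6 && b <= t + 18)) ==> ((!(b <= -8)) ==> cnt + lim == 0))
Before b := t: (cnt < -6 ==> ((!(t <= -8)) ==> cnt + e == 0)) && ((!(cnt < -6)) ==> ((!(t <= -8)) ==> cnt + lim == 0))
Before skip: (cnt < -6 ==> ((!(t <= -8)) ==> cnt + e == 0)) && ((!(cnt < -6)) ==> ((!(t <= -8)) ==> cnt + lim == 0))
Before cnt := 3*e + 3: (3*e < -9 ==> ((!(t <= -8)) ==> 4*e == -3)) && ((!(3*e < -9)) ==> ((!(t <= -8)) ==> 3*e + lim == -3))
Answer: WP = (3*e < -9 ==> ((!(t <= -8)) ==> 4*e == -3)) && ((!(3*e < -9)) ==> ((!(t <= -8)) ==> 3*e + lim == -3))


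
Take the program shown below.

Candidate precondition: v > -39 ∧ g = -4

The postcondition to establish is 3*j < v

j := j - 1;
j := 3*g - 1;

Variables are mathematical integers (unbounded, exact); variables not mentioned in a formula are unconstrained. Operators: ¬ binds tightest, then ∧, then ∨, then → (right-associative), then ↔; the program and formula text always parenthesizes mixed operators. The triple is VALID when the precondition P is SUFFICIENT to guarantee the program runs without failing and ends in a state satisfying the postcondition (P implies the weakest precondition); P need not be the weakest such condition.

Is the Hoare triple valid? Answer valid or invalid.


Working backward. After the program, 3*j < v must hold.
Before j := 3*g - 1: 9*g < v + 3
Before j := j - 1: 9*g < v + 3
The weakest precondition is 9*g < v + 3.
Check whether v > -39 ∧ g = -4 implies it.
Every state satisfying the precondition satisfies the weakest precondition: the implication holds.
Answer: valid


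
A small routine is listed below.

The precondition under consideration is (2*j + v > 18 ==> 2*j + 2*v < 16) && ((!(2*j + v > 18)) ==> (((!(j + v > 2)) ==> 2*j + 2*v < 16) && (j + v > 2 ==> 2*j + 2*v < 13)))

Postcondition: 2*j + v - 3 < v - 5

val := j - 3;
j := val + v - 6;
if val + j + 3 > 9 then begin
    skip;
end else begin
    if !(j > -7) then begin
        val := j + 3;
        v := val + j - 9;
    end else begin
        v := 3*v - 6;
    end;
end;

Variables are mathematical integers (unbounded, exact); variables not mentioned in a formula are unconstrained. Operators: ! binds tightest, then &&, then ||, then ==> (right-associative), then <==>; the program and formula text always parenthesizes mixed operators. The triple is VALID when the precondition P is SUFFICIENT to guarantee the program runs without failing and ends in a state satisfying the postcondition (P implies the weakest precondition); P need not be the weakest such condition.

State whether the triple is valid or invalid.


Working backward. After the program, the postcondition 2*j + v - 3 < v - 5 must hold; in canonical form it is 2*j < -2.
Then branch requires 2*j < -2; else branch requires ((!(j > -7)) ==> 2*j < -2) && (j > -7 ==> 2*j < -2).
Before the if: (j + val > 6 ==> 2*j < -2) && ((!(j + val > 6)) ==> (((!(j > -7)) ==> 2*j < -2) && (j > -7 ==> 2*j < -2)))
Before j := val + v - 6: (v + 2*val > 12 ==> 2*v + 2*val < 10) && ((!(v + 2*val > 12)) ==> (((!(v + val > -1)) ==> 2*v + 2*val < 10) && (v + val > -1 ==> 2*v + 2*val < 10)))
Before val := j - 3: (2*j + v > 18 ==> 2*j + 2*v < 16) && ((!(2*j + v > 18)) ==> (((!(j + v > 2)) ==> 2*j + 2*v < 16) && (j + v > 2 ==> 2*j + 2*v < 16)))
The weakest precondition is (2*j + v > 18 ==> 2*j + 2*v < 16) && ((!(2*j + v > 18)) ==> (((!(j + v > 2)) ==> 2*j + 2*v < 16) && (j + v > 2 ==> 2*j + 2*v < 16))).
Check whether (2*j + v > 18 ==> 2*j + 2*v < 16) && ((!(2*j + v > 18)) ==> (((!(j + v > 2)) ==> 2*j + 2*v < 16) && (j + v > 2 ==> 2*j + 2*v < 13))) implies it.
Every state satisfying the precondition satisfies the weakest precondition: the implication holds.
Answer: valid


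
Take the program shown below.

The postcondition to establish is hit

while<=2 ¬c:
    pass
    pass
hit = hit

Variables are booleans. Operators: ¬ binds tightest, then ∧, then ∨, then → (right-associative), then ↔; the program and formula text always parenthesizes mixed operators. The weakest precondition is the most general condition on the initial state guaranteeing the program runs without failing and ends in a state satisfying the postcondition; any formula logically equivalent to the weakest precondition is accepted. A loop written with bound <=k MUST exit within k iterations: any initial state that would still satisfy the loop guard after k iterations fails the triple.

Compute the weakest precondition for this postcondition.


Working backward. After the program, hit must hold.
Before hit := hit: hit
Before the loop (bound <=2), unroll the exhaustion recursion (WP_0 = exit-now case; WP_j = one more guarded iteration, up to j = 2):
  WP_0: c ∧ hit
  WP_1: ((¬c) → (c ∧ hit)) ∧ (c → hit)
  WP_2: ((¬c) → (((¬c) → (c ∧ hit)) ∧ (c → hit))) ∧ (c → hit)
So before the loop: ((¬c) → (((¬c) → (c ∧ hit)) ∧ (c → hit))) ∧ (c → hit)
Answer: WP = ((¬c) → (((¬c) → (c ∧ hit)) ∧ (c → hit))) ∧ (c → hit)


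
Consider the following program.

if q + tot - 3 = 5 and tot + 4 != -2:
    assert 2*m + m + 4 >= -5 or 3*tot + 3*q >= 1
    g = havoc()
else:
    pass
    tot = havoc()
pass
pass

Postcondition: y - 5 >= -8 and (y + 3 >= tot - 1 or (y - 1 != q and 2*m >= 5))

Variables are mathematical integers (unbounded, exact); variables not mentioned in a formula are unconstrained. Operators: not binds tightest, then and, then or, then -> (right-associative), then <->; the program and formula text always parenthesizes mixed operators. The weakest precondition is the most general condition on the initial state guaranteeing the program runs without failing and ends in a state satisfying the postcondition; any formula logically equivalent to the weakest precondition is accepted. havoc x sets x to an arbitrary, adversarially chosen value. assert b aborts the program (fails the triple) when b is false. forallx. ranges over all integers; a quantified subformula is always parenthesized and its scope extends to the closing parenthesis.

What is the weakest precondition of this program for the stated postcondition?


Working backward. After the program, the postcondition y - 5 >= -8 and (y + 3 >= tot - 1 or (y - 1 != q and 2*m >= 5)) must hold; in canonical form it is y >= -3 and (y >= tot - 4 or (y != q + 1 and 2*m >= 5)).
Before skip: y >= -3 and (y >= tot - 4 or (y != q + 1 and 2*m >= 5))
Before skip: y >= -3 and (y >= tot - 4 or (y != q + 1 and 2*m >= 5))
Then branch requires (3*m >= -9 or 3*q + 3*tot >= 1) and y >= -3 and (y >= tot - 4 or (y != q + 1 and 2*m >= 5)); else branch requires forall tot_1. (y >= -3 and (y >= tot_1 - 4 or (y != q + 1 and 2*m >= 5))).
Before the if: ((q + tot = 8 and tot != -6) -> ((3*m >= -9 or 3*q + 3*tot >= 1) and y >= -3 and (y >= tot - 4 or (y != q + 1 and 2*m >= 5)))) and ((not (q + tot = 8 and tot != -6)) -> (forall tot_1. (y >= -3 and (y >= tot_1 - 4 or (y != q + 1 and 2*m >= 5)))))
Answer: WP = ((q + tot = 8 and tot != -6) -> ((3*m >= -9 or 3*q + 3*tot >= 1) and y >= -3 and (y >= tot - 4 or (y != q + 1 and 2*m >= 5)))) and ((not (q + tot = 8 and tot != -6)) -> (forall tot_1. (y >= -3 and (y >= tot_1 - 4 or (y != q + 1 and 2*m >= 5)))))


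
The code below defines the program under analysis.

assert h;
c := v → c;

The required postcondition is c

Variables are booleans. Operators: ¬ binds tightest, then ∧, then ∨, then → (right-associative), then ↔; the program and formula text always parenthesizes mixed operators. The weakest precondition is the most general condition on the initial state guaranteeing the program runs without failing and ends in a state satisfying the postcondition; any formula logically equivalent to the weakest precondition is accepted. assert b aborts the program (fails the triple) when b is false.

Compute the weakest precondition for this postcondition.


Working backward. After the program, c must hold.
Before c := v → c: v → c
Before assert h: h ∧ (v → c)
Answer: WP = h ∧ (v → c)


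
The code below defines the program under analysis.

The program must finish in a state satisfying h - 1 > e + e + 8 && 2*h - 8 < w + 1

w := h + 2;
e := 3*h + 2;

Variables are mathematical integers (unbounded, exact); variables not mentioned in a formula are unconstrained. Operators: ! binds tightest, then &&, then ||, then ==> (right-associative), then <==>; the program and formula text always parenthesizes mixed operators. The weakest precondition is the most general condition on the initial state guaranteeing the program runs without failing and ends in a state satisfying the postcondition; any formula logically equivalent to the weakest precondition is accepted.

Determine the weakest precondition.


Working backward. After the program, the postcondition h - 1 > e + e + 8 && 2*h - 8 < w + 1 must hold; in canonical form it is h > 2*e + 9 && 2*h < w + 9.
Before e := 3*h + 2: 5*h < -13 && 2*h < w + 9
Before w := h + 2: 5*h < -13 && h < 11
Answer: WP = 5*h < -13 && h < 11


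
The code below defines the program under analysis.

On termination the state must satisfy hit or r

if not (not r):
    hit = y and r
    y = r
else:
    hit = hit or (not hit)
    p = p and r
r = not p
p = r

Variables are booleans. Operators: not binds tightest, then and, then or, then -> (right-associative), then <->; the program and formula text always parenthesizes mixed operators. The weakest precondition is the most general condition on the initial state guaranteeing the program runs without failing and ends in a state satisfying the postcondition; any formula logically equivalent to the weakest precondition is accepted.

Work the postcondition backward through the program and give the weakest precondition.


Working backward. After the program, hit or r must hold.
Before p := r: hit or r
Before r := not p: hit or (not p)
Then branch requires (y and r) or (not p); else branch requires true.
Before the if: r -> ((y and r) or (not p))
Answer: WP = r -> ((y and r) or (not p))


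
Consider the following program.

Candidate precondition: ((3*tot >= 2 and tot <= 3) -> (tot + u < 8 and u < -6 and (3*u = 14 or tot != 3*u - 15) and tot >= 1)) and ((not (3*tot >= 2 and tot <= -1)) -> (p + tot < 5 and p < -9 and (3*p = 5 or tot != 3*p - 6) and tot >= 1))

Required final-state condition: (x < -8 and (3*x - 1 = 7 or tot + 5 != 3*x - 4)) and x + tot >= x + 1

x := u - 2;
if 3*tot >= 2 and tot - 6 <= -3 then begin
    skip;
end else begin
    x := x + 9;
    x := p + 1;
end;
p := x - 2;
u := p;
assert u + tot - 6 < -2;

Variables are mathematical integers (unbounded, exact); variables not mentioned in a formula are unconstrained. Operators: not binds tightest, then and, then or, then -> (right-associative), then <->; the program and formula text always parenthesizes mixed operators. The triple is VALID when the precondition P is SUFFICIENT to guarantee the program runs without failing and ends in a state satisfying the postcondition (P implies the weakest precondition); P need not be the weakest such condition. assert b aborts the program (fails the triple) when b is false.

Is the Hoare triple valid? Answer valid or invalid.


Working backward. After the program, the postcondition (x < -8 and (3*x - 1 = 7 or tot + 5 != 3*x - 4)) and x + tot >= x + 1 must hold; in canonical form it is x < -8 and (3*x = 8 or tot != 3*x - 9) and tot >= 1.
Before assert u + tot - 6 < -2: tot + u < 4 and x < -8 and (3*x = 8 or tot != 3*x - 9) and tot >= 1
Before u := p: p + tot < 4 and x < -8 and (3*x = 8 or tot != 3*x - 9) and tot >= 1
Before p := x - 2: tot + x < 6 and x < -8 and (3*x = 8 or tot != 3*x - 9) and tot >= 1
Then branch requires tot + x < 6 and x < -8 and (3*x = 8 or tot != 3*x - 9) and tot >= 1; else branch requires p + tot < 5 and p < -9 and (3*p = 5 or tot != 3*p - 6) and tot >= 1.
Before the if: ((3*tot >= 2 and tot <= 3) -> (tot + x < 6 and x < -8 and (3*x = 8 or tot != 3*x - 9) and tot >= 1)) and ((not (3*tot >= 2 and tot <= 3)) -> (p + tot < 5 and p < -9 and (3*p = 5 or tot != 3*p - 6) and tot >= 1))
Before x := u - 2: ((3*tot >= 2 and tot <= 3) -> (tot + u < 8 and u < -6 and (3*u = 14 or tot != 3*u - 15) and tot >= 1)) and ((not (3*tot >= 2 and tot <= 3)) -> (p + tot < 5 and p < -9 and (3*p = 5 or tot != 3*p - 6) and tot >= 1))
The weakest precondition is ((3*tot >= 2 and tot <= 3) -> (tot + u < 8 and u < -6 and (3*u = 14 or tot != 3*u - 15) and tot >= 1)) and ((not (3*tot >= 2 and tot <= 3)) -> (p + tot < 5 and p < -9 and (3*p = 5 or tot != 3*p - 6) and tot >= 1)).
Check whether ((3*tot >= 2 and tot <= 3) -> (tot + u < 8 and u < -6 and (3*u = 14 or tot != 3*u - 15) and tot >= 1)) and ((not (3*tot >= 2 and tot <= -1)) -> (p + tot < 5 and p < -9 and (3*p = 5 or tot != 3*p - 6) and tot >= 1)) implies it.
Every state satisfying the precondition satisfies the weakest precondition: the implication holds.
Answer: valid


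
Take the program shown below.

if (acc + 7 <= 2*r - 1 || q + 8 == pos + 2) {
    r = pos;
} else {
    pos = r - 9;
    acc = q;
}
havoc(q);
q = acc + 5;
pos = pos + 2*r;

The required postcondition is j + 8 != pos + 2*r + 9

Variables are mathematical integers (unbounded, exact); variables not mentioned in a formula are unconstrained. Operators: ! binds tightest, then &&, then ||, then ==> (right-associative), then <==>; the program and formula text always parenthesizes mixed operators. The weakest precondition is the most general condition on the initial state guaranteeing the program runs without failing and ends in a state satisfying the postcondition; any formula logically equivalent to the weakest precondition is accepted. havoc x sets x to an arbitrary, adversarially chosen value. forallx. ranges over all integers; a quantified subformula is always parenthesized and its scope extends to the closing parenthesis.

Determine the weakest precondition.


Working backward. After the program, the postcondition j + 8 != pos + 2*r + 9 must hold; in canonical form it is j != pos + 2*r + 1.
Before pos := pos + 2*r: j != pos + 4*r + 1
Before q := acc + 5: j != pos + 4*r + 1
Before havoc q: j != pos + 4*r + 1
Then branch requires j != 5*pos + 1; else branch requires j != 5*r - 8.
Before the if: ((acc <= 2*r - 8 || q == pos - 6) ==> j != 5*pos + 1) && ((!(acc <= 2*r - 8 || q == pos - 6)) ==> j != 5*r - 8)
Answer: WP = ((acc <= 2*r - 8 || q == pos - 6) ==> j != 5*pos + 1) && ((!(acc <= 2*r - 8 || q == pos - 6)) ==> j != 5*r - 8)


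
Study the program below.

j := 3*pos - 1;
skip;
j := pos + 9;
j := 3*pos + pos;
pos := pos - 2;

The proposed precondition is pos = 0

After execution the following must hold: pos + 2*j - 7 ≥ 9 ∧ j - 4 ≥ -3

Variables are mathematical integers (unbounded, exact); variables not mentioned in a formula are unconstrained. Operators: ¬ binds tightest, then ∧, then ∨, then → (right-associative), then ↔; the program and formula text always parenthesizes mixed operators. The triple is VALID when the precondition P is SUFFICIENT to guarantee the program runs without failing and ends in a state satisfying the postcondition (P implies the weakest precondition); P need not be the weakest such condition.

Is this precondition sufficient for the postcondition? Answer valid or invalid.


Working backward. After the program, the postcondition pos + 2*j - 7 ≥ 9 ∧ j - 4 ≥ -3 must hold; in canonical form it is 2*j + pos ≥ 16 ∧ j ≥ 1.
Before pos := pos - 2: 2*j + pos ≥ 18 ∧ j ≥ 1
Before j := 3*pos + pos: 9*pos ≥ 18 ∧ 4*pos ≥ 1
Before j := pos + 9: 9*pos ≥ 18 ∧ 4*pos ≥ 1
Before skip: 9*pos ≥ 18 ∧ 4*pos ≥ 1
Before j := 3*pos - 1: 9*pos ≥ 18 ∧ 4*pos ≥ 1
The weakest precondition is 9*pos ≥ 18 ∧ 4*pos ≥ 1.
Check whether pos = 0 implies it.
Countermodel: at the initial state pos = 0, the precondition holds but the weakest precondition fails.
Answer: invalid


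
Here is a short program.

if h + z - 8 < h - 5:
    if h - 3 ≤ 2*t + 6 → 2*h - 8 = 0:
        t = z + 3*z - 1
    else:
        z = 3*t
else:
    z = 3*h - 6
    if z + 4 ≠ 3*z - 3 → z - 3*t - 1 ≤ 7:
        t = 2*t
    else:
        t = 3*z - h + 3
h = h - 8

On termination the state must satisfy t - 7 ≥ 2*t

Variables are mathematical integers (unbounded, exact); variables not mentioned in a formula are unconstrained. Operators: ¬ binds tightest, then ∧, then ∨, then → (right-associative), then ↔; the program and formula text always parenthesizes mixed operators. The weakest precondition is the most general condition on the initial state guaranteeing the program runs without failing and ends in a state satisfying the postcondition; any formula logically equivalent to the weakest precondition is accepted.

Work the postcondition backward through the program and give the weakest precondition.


Working backward. After the program, the postcondition t - 7 ≥ 2*t must hold; in canonical form it is t ≤ -7.
Before h := h - 8: t ≤ -7
Then branch requires ((h ≤ 2*t + 9 → 2*h = 8) → 4*z ≤ -6) ∧ ((¬(h ≤ 2*t + 9 → 2*h = 8)) → t ≤ -7); else branch requires ((6*h ≠ 19 → 3*h ≤ 3*t + 14) → 2*t ≤ -7) ∧ ((¬(6*h ≠ 19 → 3*h ≤ 3*t + 14)) → 8*h ≤ 8).
Before the if: (z < 3 → (((h ≤ 2*t + 9 → 2*h = 8) → 4*z ≤ -6) ∧ ((¬(h ≤ 2*t + 9 → 2*h = 8)) → t ≤ -7))) ∧ ((¬(z < 3)) → (((6*h ≠ 19 → 3*h ≤ 3*t + 14) → 2*t ≤ -7) ∧ ((¬(6*h ≠ 19 → 3*h ≤ 3*t + 14)) → 8*h ≤ 8)))
Answer: WP = (z < 3 → (((h ≤ 2*t + 9 → 2*h = 8) → 4*z ≤ -6) ∧ ((¬(h ≤ 2*t + 9 → 2*h = 8)) → t ≤ -7))) ∧ ((¬(z < 3)) → (((6*h ≠ 19 → 3*h ≤ 3*t + 14) → 2*t ≤ -7) ∧ ((¬(6*h ≠ 19 → 3*h ≤ 3*t + 14)) → 8*h ≤ 8)))


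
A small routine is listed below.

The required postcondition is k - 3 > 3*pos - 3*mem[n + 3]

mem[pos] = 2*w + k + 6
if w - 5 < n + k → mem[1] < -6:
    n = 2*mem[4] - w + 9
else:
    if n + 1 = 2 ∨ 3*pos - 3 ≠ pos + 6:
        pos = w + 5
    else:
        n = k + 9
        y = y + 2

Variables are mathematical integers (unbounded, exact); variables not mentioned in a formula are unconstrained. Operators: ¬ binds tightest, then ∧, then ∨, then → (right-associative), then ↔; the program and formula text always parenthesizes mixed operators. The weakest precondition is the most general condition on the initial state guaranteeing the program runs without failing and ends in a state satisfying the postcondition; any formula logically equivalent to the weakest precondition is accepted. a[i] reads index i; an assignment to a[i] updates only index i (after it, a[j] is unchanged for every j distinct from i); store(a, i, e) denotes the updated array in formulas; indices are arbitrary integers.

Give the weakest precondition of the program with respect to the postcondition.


Working backward. After the program, the postcondition k - 3 > 3*pos - 3*mem[n + 3] must hold; in canonical form it is 3*mem[n + 3] + k > 3*pos + 3.
Then branch requires 3*mem[2*mem[4] - w + 12] + k > 3*pos + 3; else branch requires ((n = 1 ∨ 2*pos ≠ 9) → 3*mem[n + 3] + k > 3*w + 18) ∧ ((¬(n = 1 ∨ 2*pos ≠ 9)) → 3*mem[k + 12] + k > 3*pos + 3).
Before the if: ((w < k + n + 5 → mem[1] < -6) → 3*mem[2*mem[4] - w + 12] + k > 3*pos + 3) ∧ ((¬(w < k + n + 5 → mem[1] < -6)) → (((n = 1 ∨ 2*pos ≠ 9) → 3*mem[n + 3] + k > 3*w + 18) ∧ ((¬(n = 1 ∨ 2*pos ≠ 9)) → 3*mem[k + 12] + k > 3*pos + 3)))
Before mem[pos] := 2*w + k + 6: ((w < k + n + 5 → store(mem, pos, k + 2*w + 6)[1] < -6) → 3*store(mem, pos, k + 2*w + 6)[2*store(mem, pos, k + 2*w + 6)[4] - w + 12] + k > 3*pos + 3) ∧ ((¬(w < k + n + 5 → store(mem, pos, k + 2*w + 6)[1] < -6)) → (((n = 1 ∨ 2*pos ≠ 9) → 3*store(mem, pos, k + 2*w + 6)[n + 3] + k > 3*w + 18) ∧ ((¬(n = 1 ∨ 2*pos ≠ 9)) → 3*store(mem, pos, k + 2*w + 6)[k + 12] + k > 3*pos + 3)))
Answer: WP = ((w < k + n + 5 → store(mem, pos, k + 2*w + 6)[1] < -6) → 3*store(mem, pos, k + 2*w + 6)[2*store(mem, pos, k + 2*w + 6)[4] - w + 12] + k > 3*pos + 3) ∧ ((¬(w < k + n + 5 → store(mem, pos, k + 2*w + 6)[1] < -6)) → (((n = 1 ∨ 2*pos ≠ 9) → 3*store(mem, pos, k + 2*w + 6)[n + 3] + k > 3*w + 18) ∧ ((¬(n = 1 ∨ 2*pos ≠ 9)) → 3*store(mem, pos, k + 2*w + 6)[k + 12] + k > 3*pos + 3)))


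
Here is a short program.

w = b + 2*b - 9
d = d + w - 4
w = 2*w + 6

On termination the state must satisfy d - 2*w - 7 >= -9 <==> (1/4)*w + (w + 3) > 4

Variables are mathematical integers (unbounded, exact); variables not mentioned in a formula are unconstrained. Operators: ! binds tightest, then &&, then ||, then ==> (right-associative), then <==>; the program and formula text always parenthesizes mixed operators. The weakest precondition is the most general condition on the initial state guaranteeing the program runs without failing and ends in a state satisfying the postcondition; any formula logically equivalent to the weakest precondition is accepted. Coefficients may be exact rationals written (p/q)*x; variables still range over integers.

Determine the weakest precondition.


Working backward. After the program, the postcondition d - 2*w - 7 >= -9 <==> (1/4)*w + (w + 3) > 4 must hold; in canonical form it is d >= 2*w - 2 <==> (5/4)*w > 1.
Before w := 2*w + 6: d >= 4*w + 10 <==> (5/2)*w > -13/2
Before d := d + w - 4: d >= 3*w + 14 <==> (5/2)*w > -13/2
Before w := b + 2*b - 9: d >= 9*b - 13 <==> (15/2)*b > 16
Answer: WP = d >= 9*b - 13 <==> (15/2)*b > 16


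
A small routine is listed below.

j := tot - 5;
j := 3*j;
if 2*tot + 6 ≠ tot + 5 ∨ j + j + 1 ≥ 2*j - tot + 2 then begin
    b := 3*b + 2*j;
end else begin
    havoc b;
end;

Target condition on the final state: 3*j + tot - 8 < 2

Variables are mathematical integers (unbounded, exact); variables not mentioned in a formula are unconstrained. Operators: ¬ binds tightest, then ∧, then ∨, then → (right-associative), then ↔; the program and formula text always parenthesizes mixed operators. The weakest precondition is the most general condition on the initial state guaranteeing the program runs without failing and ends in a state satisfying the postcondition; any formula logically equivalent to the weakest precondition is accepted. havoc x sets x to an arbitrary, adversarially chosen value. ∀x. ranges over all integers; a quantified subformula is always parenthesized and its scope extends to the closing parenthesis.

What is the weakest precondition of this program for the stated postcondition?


Working backward. After the program, the postcondition 3*j + tot - 8 < 2 must hold; in canonical form it is 3*j + tot < 10.
Then branch requires 3*j + tot < 10; else branch requires 3*j + tot < 10.
Before the if: ((tot ≠ -1 ∨ tot ≥ 1) → 3*j + tot < 10) ∧ ((¬(tot ≠ -1 ∨ tot ≥ 1)) → 3*j + tot < 10)
Before j := 3*j: ((tot ≠ -1 ∨ tot ≥ 1) → 9*j + tot < 10) ∧ ((¬(tot ≠ -1 ∨ tot ≥ 1)) → 9*j + tot < 10)
Before j := tot - 5: ((tot ≠ -1 ∨ tot ≥ 1) → 10*tot < 55) ∧ ((¬(tot ≠ -1 ∨ tot ≥ 1)) → 10*tot < 55)
Answer: WP = ((tot ≠ -1 ∨ tot ≥ 1) → 10*tot < 55) ∧ ((¬(tot ≠ -1 ∨ tot ≥ 1)) → 10*tot < 55)


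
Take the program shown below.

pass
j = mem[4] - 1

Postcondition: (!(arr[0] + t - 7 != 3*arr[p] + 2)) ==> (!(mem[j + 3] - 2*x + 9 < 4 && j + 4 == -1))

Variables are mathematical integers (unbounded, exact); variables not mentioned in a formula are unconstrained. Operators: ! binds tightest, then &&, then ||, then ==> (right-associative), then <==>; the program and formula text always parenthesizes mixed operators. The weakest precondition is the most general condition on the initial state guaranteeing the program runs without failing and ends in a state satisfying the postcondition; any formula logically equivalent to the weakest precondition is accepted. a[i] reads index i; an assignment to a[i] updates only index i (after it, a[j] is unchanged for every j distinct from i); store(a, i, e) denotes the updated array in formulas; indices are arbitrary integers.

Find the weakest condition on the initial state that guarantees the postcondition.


Working backward. After the program, the postcondition (!(arr[0] + t - 7 != 3*arr[p] + 2)) ==> (!(mem[j + 3] - 2*x + 9 < 4 && j + 4 == -1)) must hold; in canonical form it is (!(arr[0] + t != 3*arr[p] + 9)) ==> (!(mem[j + 3] < 2*x - 5 && j == -5)).
Before j := mem[4] - 1: (!(arr[0] + t != 3*arr[p] + 9)) ==> (!(mem[mem[4] + 2] < 2*x - 5 && mem[4] == -4))
Before skip: (!(arr[0] + t != 3*arr[p] + 9)) ==> (!(mem[mem[4] + 2] < 2*x - 5 && mem[4] == -4))
Answer: WP = (!(arr[0] + t != 3*arr[p] + 9)) ==> (!(mem[mem[4] + 2] < 2*x - 5 && mem[4] == -4))


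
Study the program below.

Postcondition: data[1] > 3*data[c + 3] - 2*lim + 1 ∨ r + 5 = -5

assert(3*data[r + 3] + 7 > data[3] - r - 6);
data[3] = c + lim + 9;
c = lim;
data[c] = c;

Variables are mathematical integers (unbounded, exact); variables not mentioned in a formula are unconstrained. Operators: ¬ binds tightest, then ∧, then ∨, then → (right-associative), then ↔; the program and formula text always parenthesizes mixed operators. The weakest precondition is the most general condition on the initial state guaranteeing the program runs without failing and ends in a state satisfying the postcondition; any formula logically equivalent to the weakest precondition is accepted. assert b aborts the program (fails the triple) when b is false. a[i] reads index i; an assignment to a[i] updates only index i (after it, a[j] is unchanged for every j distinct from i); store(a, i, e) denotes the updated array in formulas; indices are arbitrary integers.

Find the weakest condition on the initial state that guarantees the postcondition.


Working backward. After the program, the postcondition data[1] > 3*data[c + 3] - 2*lim + 1 ∨ r + 5 = -5 must hold; in canonical form it is data[1] + 2*lim > 3*data[c + 3] + 1 ∨ r = -10.
Before data[c] := c: store(data, c, c)[1] + 2*lim > 3*store(data, c, c)[c + 3] + 1 ∨ r = -10
Before c := lim: store(data, lim, lim)[1] + 2*lim > 3*store(data, lim, lim)[lim + 3] + 1 ∨ r = -10
Before data[3] := c + lim + 9: store(store(data, 3, c + lim + 9), lim, lim)[1] + 2*lim > 3*store(store(data, 3, c + lim + 9), lim, lim)[lim + 3] + 1 ∨ r = -10
Before assert 3*data[r + 3] + 7 > data[3] - r - 6: 3*data[r + 3] + r > data[3] - 13 ∧ (store(store(data, 3, c + lim + 9), lim, lim)[1] + 2*lim > 3*store(store(data, 3, c + lim + 9), lim, lim)[lim + 3] + 1 ∨ r = -10)
Answer: WP = 3*data[r + 3] + r > data[3] - 13 ∧ (store(store(data, 3, c + lim + 9), lim, lim)[1] + 2*lim > 3*store(store(data, 3, c + lim + 9), lim, lim)[lim + 3] + 1 ∨ r = -10)


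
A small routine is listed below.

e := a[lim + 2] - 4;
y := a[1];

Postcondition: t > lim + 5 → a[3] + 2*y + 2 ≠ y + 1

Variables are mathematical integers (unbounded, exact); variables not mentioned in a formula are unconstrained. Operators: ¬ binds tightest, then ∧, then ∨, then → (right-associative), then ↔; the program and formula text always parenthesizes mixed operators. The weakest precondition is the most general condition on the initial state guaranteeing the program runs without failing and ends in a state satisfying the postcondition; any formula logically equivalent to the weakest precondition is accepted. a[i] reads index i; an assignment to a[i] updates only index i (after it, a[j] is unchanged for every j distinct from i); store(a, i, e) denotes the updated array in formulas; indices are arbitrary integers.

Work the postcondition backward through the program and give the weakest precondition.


Working backward. After the program, the postcondition t > lim + 5 → a[3] + 2*y + 2 ≠ y + 1 must hold; in canonical form it is t > lim + 5 → a[3] + y ≠ -1.
Before y := a[1]: t > lim + 5 → a[1] + a[3] ≠ -1
Before e := a[lim + 2] - 4: t > lim + 5 → a[1] + a[3] ≠ -1
Answer: WP = t > lim + 5 → a[1] + a[3] ≠ -1


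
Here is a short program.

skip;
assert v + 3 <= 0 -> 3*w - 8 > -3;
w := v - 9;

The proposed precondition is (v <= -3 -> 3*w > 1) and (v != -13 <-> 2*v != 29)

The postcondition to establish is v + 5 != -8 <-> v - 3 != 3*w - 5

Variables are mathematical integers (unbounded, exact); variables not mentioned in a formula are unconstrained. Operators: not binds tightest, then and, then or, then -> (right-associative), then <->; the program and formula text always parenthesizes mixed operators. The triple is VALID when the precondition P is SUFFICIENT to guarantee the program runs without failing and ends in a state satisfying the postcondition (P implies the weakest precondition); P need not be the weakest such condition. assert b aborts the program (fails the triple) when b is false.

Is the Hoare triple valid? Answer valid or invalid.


Working backward. After the program, the postcondition v + 5 != -8 <-> v - 3 != 3*w - 5 must hold; in canonical form it is v != -13 <-> v != 3*w - 2.
Before w := v - 9: v != -13 <-> 2*v != 29
Before assert v + 3 <= 0 -> 3*w - 8 > -3: (v <= -3 -> 3*w > 5) and (v != -13 <-> 2*v != 29)
Before skip: (v <= -3 -> 3*w > 5) and (v != -13 <-> 2*v != 29)
The weakest precondition is (v <= -3 -> 3*w > 5) and (v != -13 <-> 2*v != 29).
Check whether (v <= -3 -> 3*w > 1) and (v != -13 <-> 2*v != 29) implies it.
Countermodel: at the initial state v = -14, w = 1, the precondition holds but the weakest precondition fails.
Answer: invalid


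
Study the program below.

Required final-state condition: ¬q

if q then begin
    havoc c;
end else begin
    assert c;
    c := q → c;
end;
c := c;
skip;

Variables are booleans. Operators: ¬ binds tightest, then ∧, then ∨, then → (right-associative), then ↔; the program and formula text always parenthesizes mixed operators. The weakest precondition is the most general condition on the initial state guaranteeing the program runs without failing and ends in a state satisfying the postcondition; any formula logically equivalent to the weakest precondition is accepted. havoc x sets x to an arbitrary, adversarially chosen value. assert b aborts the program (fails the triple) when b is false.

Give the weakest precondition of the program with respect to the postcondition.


Working backward. After the program, ¬q must hold.
Before skip: ¬q
Before c := c: ¬q
Then branch requires ¬q; else branch requires c ∧ (¬q).
Before the if: (q → (¬q)) ∧ ((¬q) → (c ∧ (¬q)))
Answer: WP = (q → (¬q)) ∧ ((¬q) → (c ∧ (¬q)))


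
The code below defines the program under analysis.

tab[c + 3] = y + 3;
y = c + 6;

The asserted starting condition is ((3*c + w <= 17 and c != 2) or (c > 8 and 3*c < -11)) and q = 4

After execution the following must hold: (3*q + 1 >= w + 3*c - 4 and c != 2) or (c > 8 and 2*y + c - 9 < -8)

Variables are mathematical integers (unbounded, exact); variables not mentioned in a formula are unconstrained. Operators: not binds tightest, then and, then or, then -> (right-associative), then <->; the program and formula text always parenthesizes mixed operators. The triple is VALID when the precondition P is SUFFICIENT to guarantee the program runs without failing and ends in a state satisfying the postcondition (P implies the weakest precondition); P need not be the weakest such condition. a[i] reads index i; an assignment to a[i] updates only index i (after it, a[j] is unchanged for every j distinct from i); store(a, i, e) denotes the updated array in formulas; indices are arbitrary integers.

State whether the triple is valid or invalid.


Working backward. After the program, the postcondition (3*q + 1 >= w + 3*c - 4 and c != 2) or (c > 8 and 2*y + c - 9 < -8) must hold; in canonical form it is (3*q >= 3*c + w - 5 and c != 2) or (c > 8 and c + 2*y < 1).
Before y := c + 6: (3*q >= 3*c + w - 5 and c != 2) or (c > 8 and 3*c < -11)
Before tab[c + 3] := y + 3: (3*q >= 3*c + w - 5 and c != 2) or (c > 8 and 3*c < -11)
The weakest precondition is (3*q >= 3*c + w - 5 and c != 2) or (c > 8 and 3*c < -11).
Check whether ((3*c + w <= 17 and c != 2) or (c > 8 and 3*c < -11)) and q = 4 implies it.
Every state satisfying the precondition satisfies the weakest precondition: the implication holds.
Answer: valid


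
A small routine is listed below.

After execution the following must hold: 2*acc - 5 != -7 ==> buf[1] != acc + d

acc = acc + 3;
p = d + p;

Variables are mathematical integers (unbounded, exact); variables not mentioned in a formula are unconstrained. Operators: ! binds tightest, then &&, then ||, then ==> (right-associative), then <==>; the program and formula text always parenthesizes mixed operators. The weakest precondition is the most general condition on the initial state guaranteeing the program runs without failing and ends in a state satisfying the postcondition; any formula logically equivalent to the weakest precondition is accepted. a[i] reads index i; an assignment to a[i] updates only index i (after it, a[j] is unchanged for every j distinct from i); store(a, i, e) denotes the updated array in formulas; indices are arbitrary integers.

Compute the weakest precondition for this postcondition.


Working backward. After the program, the postcondition 2*acc - 5 != -7 ==> buf[1] != acc + d must hold; in canonical form it is 2*acc != -2 ==> buf[1] != acc + d.
Before p := d + p: 2*acc != -2 ==> buf[1] != acc + d
Before acc := acc + 3: 2*acc != -8 ==> buf[1] != acc + d + 3
Answer: WP = 2*acc != -8 ==> buf[1] != acc + d + 3


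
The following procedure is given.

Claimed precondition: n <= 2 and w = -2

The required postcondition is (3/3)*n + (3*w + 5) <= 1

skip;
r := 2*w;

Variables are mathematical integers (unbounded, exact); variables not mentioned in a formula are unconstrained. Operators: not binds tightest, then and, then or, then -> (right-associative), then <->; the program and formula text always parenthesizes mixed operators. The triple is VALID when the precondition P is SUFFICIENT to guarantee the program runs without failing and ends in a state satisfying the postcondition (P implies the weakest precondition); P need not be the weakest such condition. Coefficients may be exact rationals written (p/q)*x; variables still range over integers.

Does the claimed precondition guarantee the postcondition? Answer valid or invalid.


Working backward. After the program, the postcondition (3/3)*n + (3*w + 5) <= 1 must hold; in canonical form it is n + 3*w <= -4.
Before r := 2*w: n + 3*w <= -4
Before skip: n + 3*w <= -4
The weakest precondition is n + 3*w <= -4.
Check whether n <= 2 and w = -2 implies it.
Every state satisfying the precondition satisfies the weakest precondition: the implication holds.
Answer: valid


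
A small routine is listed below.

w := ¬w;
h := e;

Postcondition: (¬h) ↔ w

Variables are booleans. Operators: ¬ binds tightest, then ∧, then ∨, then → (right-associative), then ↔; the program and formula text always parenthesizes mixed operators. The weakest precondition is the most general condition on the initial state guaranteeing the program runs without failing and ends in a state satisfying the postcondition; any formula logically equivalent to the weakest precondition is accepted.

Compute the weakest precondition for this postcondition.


Working backward. After the program, (¬h) ↔ w must hold.
Before h := e: (¬e) ↔ w
Before w := ¬w: (¬e) ↔ (¬w)
Answer: WP = (¬e) ↔ (¬w)


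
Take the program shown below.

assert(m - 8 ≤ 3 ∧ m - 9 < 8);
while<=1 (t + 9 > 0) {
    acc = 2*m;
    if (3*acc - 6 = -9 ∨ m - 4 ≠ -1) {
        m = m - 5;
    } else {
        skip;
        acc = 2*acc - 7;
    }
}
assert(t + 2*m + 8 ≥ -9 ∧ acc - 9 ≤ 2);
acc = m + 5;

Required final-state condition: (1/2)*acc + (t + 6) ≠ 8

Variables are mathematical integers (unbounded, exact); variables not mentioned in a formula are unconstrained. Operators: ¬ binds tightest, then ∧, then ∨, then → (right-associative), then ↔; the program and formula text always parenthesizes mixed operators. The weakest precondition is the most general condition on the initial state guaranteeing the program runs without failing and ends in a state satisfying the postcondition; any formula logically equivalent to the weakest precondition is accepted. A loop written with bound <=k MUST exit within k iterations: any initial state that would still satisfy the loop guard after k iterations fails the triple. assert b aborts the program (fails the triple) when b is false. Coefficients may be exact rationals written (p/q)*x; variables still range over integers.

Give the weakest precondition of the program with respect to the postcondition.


Working backward. After the program, the postcondition (1/2)*acc + (t + 6) ≠ 8 must hold; in canonical form it is (1/2)*acc + t ≠ 2.
Before acc := m + 5: (1/2)*m + t ≠ -1/2
Before assert t + 2*m + 8 ≥ -9 ∧ acc - 9 ≤ 2: 2*m + t ≥ -17 ∧ acc ≤ 11 ∧ (1/2)*m + t ≠ -1/2
Before the loop (bound <=1), unroll the exhaustion recursion (WP_0 = exit-now case; WP_j = one more guarded iteration, up to j = 1):
  WP_0: (¬(t > -9)) ∧ 2*m + t ≥ -17 ∧ acc ≤ 11 ∧ (1/2)*m + t ≠ -1/2
  WP_1: (t > -9 → (((6*m = -3 ∨ m ≠ 3) → ((¬(t > -9)) ∧ 2*m + t ≥ -7 ∧ 2*m ≤ 11 ∧ (1/2)*m + t ≠ 2)) ∧ ((¬(6*m = -3 ∨ m ≠ 3)) → ((¬(t > -9)) ∧ 2*m + t ≥ -17 ∧ 4*m ≤ 18 ∧ (1/2)*m + t ≠ -1/2)))) ∧ ((¬(t > -9)) → (2*m + t ≥ -17 ∧ acc ≤ 11 ∧ (1/2)*m + t ≠ -1/2))
So before the loop: (t > -9 → (((6*m = -3 ∨ m ≠ 3) → ((¬(t > -9)) ∧ 2*m + t ≥ -7 ∧ 2*m ≤ 11 ∧ (1/2)*m + t ≠ 2)) ∧ ((¬(6*m = -3 ∨ m ≠ 3)) → ((¬(t > -9)) ∧ 2*m + t ≥ -17 ∧ 4*m ≤ 18 ∧ (1/2)*m + t ≠ -1/2)))) ∧ ((¬(t > -9)) → (2*m + t ≥ -17 ∧ acc ≤ 11 ∧ (1/2)*m + t ≠ -1/2))
Before assert m - 8 ≤ 3 ∧ m - 9 < 8: m ≤ 11 ∧ m < 17 ∧ (t > -9 → (((6*m = -3 ∨ m ≠ 3) → ((¬(t > -9)) ∧ 2*m + t ≥ -7 ∧ 2*m ≤ 11 ∧ (1/2)*m + t ≠ 2)) ∧ ((¬(6*m = -3 ∨ m ≠ 3)) → ((¬(t > -9)) ∧ 2*m + t ≥ -17 ∧ 4*m ≤ 18 ∧ (1/2)*m + t ≠ -1/2)))) ∧ ((¬(t > -9)) → (2*m + t ≥ -17 ∧ acc ≤ 11 ∧ (1/2)*m + t ≠ -1/2))
Answer: WP = m ≤ 11 ∧ m < 17 ∧ (t > -9 → (((6*m = -3 ∨ m ≠ 3) → ((¬(t > -9)) ∧ 2*m + t ≥ -7 ∧ 2*m ≤ 11 ∧ (1/2)*m + t ≠ 2)) ∧ ((¬(6*m = -3 ∨ m ≠ 3)) → ((¬(t > -9)) ∧ 2*m + t ≥ -17 ∧ 4*m ≤ 18 ∧ (1/2)*m + t ≠ -1/2)))) ∧ ((¬(t > -9)) → (2*m + t ≥ -17 ∧ acc ≤ 11 ∧ (1/2)*m + t ≠ -1/2))
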